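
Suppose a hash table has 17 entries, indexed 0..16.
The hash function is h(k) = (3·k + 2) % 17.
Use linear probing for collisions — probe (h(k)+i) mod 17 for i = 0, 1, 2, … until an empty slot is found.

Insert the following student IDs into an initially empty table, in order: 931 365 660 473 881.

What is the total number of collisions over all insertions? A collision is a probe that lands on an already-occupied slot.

931: h=7 => slot 7
365: h=9 => slot 9
660: h=10 => slot 10
473: h=10, probe 10,11 => slot 11
881: h=10, probe 10,11,12 => slot 12
Table: [—, —, —, —, —, —, —, 931, —, 365, 660, 473, 881, —, —, —, —]

3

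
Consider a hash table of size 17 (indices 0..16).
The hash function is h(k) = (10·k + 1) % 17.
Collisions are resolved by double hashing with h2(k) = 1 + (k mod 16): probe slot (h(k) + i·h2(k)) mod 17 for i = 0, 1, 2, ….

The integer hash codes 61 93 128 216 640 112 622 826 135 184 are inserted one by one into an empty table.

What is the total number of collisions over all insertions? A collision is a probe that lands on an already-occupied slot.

61: h=16 => slot 16
93: h=13 => slot 13
128: h=6 => slot 6
216: h=2 => slot 2
640: h=9 => slot 9
112: h=16, h2=1, probe 16,0 => slot 0
622: h=16, h2=15, probe 16,14 => slot 14
826: h=16, h2=11, probe 16,10 => slot 10
135: h=8 => slot 8
184: h=5 => slot 5
Table: [112, _, 216, _, _, 184, 128, _, 135, 640, 826, _, _, 93, 622, _, 61]

3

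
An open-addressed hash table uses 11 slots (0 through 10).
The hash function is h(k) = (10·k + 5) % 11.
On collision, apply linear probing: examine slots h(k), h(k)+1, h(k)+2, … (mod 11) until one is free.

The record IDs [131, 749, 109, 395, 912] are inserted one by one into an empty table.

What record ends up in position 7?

131 hashes to 6; slot 6 is free → place at 6.
749 hashes to 4; slot 4 is free → place at 4.
109 hashes to 6; 6 taken → place at 7.
395 hashes to 6; 6,7 taken → place at 8.
912 hashes to 6; 6,7,8 taken → place at 9.
Table: [-, -, -, -, 749, -, 131, 109, 395, 912, -]

109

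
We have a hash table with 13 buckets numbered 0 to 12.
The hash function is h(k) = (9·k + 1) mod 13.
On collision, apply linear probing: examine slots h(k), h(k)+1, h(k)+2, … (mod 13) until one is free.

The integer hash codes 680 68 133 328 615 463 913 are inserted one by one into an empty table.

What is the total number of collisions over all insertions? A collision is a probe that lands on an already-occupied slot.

680 hashes to 11; slot 11 is free → place at 11.
68 hashes to 2; slot 2 is free → place at 2.
133 hashes to 2; 2 taken → place at 3.
328 hashes to 2; 2,3 taken → place at 4.
615 hashes to 11; 11 taken → place at 12.
463 hashes to 8; slot 8 is free → place at 8.
913 hashes to 2; 2,3,4 taken → place at 5.
Table: [—, —, 68, 133, 328, 913, —, —, 463, —, —, 680, 615]

7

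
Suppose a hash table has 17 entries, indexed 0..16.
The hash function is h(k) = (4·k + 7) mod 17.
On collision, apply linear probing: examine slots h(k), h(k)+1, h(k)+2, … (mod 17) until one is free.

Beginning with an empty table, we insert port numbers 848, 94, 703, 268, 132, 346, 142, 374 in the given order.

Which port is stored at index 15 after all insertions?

Insert 848: h=16, slot 16 empty → index 16.
Insert 94: h=9, slot 9 empty → index 9.
Insert 703: h=14, slot 14 empty → index 14.
Insert 268: h=8, slot 8 empty → index 8.
Insert 132: h=8, slots 8,9 occupied → index 10.
Insert 346: h=14, slot 14 occupied → index 15.
Insert 142: h=14, slots 14,15,16 occupied → index 0.
Insert 374: h=7, slot 7 empty → index 7.
Table: [142, ., ., ., ., ., ., 374, 268, 94, 132, ., ., ., 703, 346, 848]

346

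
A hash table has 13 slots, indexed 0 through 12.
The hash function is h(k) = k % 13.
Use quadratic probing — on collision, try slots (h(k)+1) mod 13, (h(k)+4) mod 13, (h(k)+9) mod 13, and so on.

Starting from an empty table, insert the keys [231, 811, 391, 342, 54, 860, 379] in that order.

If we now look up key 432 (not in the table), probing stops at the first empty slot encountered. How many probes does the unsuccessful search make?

3

Insert 231: h=10, slot 10 empty => index 10.
Insert 811: h=5, slot 5 empty => index 5.
Insert 391: h=1, slot 1 empty => index 1.
Insert 342: h=4, slot 4 empty => index 4.
Insert 54: h=2, slot 2 empty => index 2.
Insert 860: h=2, slot 2 occupied => index 3.
Insert 379: h=2, slots 2,3 occupied => index 6.
Table: [_, 391, 54, 860, 342, 811, 379, _, _, _, 231, _, _]
Lookup 432: h=3, probe 3,4,7 → slot 7 empty, not found.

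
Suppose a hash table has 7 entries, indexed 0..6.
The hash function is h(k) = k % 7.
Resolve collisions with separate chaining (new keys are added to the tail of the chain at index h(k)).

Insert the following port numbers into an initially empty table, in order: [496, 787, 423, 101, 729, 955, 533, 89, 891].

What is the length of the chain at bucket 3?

496 -> bucket 6
787 -> bucket 3
423 -> bucket 3 (collision)
101 -> bucket 3 (collision)
729 -> bucket 1
955 -> bucket 3 (collision)
533 -> bucket 1 (collision)
89 -> bucket 5
891 -> bucket 2
Final buckets:
0: ∅
1: 729 -> 533
2: 891
3: 787 -> 423 -> 101 -> 955
4: ∅
5: 89
6: 496

4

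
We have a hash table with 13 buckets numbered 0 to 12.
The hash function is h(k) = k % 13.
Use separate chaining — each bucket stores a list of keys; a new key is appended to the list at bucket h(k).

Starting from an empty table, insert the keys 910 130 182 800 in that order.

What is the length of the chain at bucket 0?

3

Insert 910: h=0, bucket 0 empty -> new chain.
Insert 130: h=0, bucket 0 nonempty -> append to chain.
Insert 182: h=0, bucket 0 nonempty -> append to chain.
Insert 800: h=7, bucket 7 empty -> new chain.
Final buckets:
0: 910 -> 130 -> 182
1: ∅
2: ∅
3: ∅
4: ∅
5: ∅
6: ∅
7: 800
8: ∅
9: ∅
10: ∅
11: ∅
12: ∅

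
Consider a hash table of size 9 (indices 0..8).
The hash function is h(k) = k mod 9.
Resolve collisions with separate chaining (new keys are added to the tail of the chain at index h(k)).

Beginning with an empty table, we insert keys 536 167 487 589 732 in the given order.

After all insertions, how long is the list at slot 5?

536 → bucket 5
167 → bucket 5 (collision)
487 → bucket 1
589 → bucket 4
732 → bucket 3
Final buckets:
0: .
1: 487
2: .
3: 732
4: 589
5: 536 -> 167
6: .
7: .
8: .

2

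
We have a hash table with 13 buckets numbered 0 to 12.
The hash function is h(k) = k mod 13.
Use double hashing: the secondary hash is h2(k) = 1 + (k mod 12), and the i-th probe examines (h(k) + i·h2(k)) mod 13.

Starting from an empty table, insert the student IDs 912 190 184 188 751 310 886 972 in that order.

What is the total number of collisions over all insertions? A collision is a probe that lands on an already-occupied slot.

912 hashes to 2; slot 2 is free -> place at 2.
190 hashes to 8; slot 8 is free -> place at 8.
184 hashes to 2, h2=5; 2 taken -> place at 7.
188 hashes to 6; slot 6 is free -> place at 6.
751 hashes to 10; slot 10 is free -> place at 10.
310 hashes to 11; slot 11 is free -> place at 11.
886 hashes to 2, h2=11; 2 taken -> place at 0.
972 hashes to 10, h2=1; 10,11 taken -> place at 12.
Table: [886, -, 912, -, -, -, 188, 184, 190, -, 751, 310, 972]

4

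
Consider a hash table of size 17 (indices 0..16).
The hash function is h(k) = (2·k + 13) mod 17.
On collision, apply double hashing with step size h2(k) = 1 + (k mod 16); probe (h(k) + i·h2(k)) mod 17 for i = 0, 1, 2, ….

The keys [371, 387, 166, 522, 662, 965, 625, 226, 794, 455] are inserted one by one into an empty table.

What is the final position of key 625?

Insert 371: h=7, slot 7 empty → index 7.
Insert 387: h=5, slot 5 empty → index 5.
Insert 166: h=5, h2=7, slot 5 occupied → index 12.
Insert 522: h=3, slot 3 empty → index 3.
Insert 662: h=11, slot 11 empty → index 11.
Insert 965: h=5, h2=6, slots 5,11 occupied → index 0.
Insert 625: h=5, h2=2, slots 5,7 occupied → index 9.
Insert 226: h=6, slot 6 empty → index 6.
Insert 794: h=3, h2=11, slot 3 occupied → index 14.
Insert 455: h=5, h2=8, slot 5 occupied → index 13.
Table: [965, ∅, ∅, 522, ∅, 387, 226, 371, ∅, 625, ∅, 662, 166, 455, 794, ∅, ∅]

9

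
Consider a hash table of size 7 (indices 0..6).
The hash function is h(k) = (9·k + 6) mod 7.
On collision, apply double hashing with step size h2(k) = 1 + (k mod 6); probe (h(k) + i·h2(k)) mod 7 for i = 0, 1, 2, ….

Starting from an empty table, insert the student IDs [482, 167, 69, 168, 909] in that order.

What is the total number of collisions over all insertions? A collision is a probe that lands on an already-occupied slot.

4

Insert 482: h=4, slot 4 empty → index 4.
Insert 167: h=4, h2=6, slot 4 occupied → index 3.
Insert 69: h=4, h2=4, slot 4 occupied → index 1.
Insert 168: h=6, slot 6 empty → index 6.
Insert 909: h=4, h2=4, slots 4,1 occupied → index 5.
Table: [_, 69, _, 167, 482, 909, 168]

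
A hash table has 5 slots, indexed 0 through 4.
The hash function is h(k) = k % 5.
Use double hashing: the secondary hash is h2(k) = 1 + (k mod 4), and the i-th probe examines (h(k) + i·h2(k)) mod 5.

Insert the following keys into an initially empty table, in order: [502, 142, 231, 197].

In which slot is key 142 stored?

0

502 hashes to 2; slot 2 is free -> place at 2.
142 hashes to 2, h2=3; 2 taken -> place at 0.
231 hashes to 1; slot 1 is free -> place at 1.
197 hashes to 2, h2=2; 2 taken -> place at 4.
Table: [142, 231, 502, ∅, 197]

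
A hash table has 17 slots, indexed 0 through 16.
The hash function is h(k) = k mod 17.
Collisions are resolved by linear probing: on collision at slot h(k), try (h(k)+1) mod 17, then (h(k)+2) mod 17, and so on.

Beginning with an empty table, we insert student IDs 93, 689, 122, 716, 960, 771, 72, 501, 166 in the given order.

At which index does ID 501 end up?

93: h=8 => slot 8
689: h=9 => slot 9
122: h=3 => slot 3
716: h=2 => slot 2
960: h=8, probe 8,9,10 => slot 10
771: h=6 => slot 6
72: h=4 => slot 4
501: h=8, probe 8,9,10,11 => slot 11
166: h=13 => slot 13
Table: [∅, ∅, 716, 122, 72, ∅, 771, ∅, 93, 689, 960, 501, ∅, 166, ∅, ∅, ∅]

11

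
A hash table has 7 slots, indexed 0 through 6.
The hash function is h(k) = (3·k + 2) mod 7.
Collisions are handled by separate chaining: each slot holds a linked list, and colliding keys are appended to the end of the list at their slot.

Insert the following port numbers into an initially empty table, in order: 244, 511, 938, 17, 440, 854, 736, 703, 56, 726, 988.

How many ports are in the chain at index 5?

2

Insert 244: h=6, bucket 6 empty -> new chain.
Insert 511: h=2, bucket 2 empty -> new chain.
Insert 938: h=2, bucket 2 nonempty -> append to chain.
Insert 17: h=4, bucket 4 empty -> new chain.
Insert 440: h=6, bucket 6 nonempty -> append to chain.
Insert 854: h=2, bucket 2 nonempty -> append to chain.
Insert 736: h=5, bucket 5 empty -> new chain.
Insert 703: h=4, bucket 4 nonempty -> append to chain.
Insert 56: h=2, bucket 2 nonempty -> append to chain.
Insert 726: h=3, bucket 3 empty -> new chain.
Insert 988: h=5, bucket 5 nonempty -> append to chain.
Final buckets:
0: ∅
1: ∅
2: 511 -> 938 -> 854 -> 56
3: 726
4: 17 -> 703
5: 736 -> 988
6: 244 -> 440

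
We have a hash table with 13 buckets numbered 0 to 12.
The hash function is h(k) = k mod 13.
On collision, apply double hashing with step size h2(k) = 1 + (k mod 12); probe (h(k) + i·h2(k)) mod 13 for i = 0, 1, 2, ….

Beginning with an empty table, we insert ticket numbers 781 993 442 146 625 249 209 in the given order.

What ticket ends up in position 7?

781: h=1 → slot 1
993: h=5 → slot 5
442: h=0 → slot 0
146: h=3 → slot 3
625: h=1, h2=2, probe 1,3,5,7 → slot 7
249: h=2 → slot 2
209: h=1, h2=6, probe 1,7,0,6 → slot 6
Table: [442, 781, 249, 146, _, 993, 209, 625, _, _, _, _, _]

625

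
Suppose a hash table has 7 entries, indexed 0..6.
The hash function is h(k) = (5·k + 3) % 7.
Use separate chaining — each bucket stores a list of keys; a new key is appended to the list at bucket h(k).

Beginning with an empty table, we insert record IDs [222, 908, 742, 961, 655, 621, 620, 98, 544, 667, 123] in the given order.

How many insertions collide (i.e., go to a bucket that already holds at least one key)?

Insert 222: h=0, bucket 0 empty -> new chain.
Insert 908: h=0, bucket 0 nonempty -> append to chain.
Insert 742: h=3, bucket 3 empty -> new chain.
Insert 961: h=6, bucket 6 empty -> new chain.
Insert 655: h=2, bucket 2 empty -> new chain.
Insert 621: h=0, bucket 0 nonempty -> append to chain.
Insert 620: h=2, bucket 2 nonempty -> append to chain.
Insert 98: h=3, bucket 3 nonempty -> append to chain.
Insert 544: h=0, bucket 0 nonempty -> append to chain.
Insert 667: h=6, bucket 6 nonempty -> append to chain.
Insert 123: h=2, bucket 2 nonempty -> append to chain.
Final buckets:
0: 222 -> 908 -> 621 -> 544
1: _
2: 655 -> 620 -> 123
3: 742 -> 98
4: _
5: _
6: 961 -> 667

7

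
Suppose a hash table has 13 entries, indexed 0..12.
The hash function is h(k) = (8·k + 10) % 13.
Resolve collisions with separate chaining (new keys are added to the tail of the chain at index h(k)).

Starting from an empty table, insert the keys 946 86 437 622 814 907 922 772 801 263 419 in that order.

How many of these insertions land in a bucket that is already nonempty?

946 → bucket 12
86 → bucket 9
437 → bucket 9 (collision)
622 → bucket 7
814 → bucket 9 (collision)
907 → bucket 12 (collision)
922 → bucket 2
772 → bucket 11
801 → bucket 9 (collision)
263 → bucket 8
419 → bucket 8 (collision)
Final buckets:
0: ∅
1: ∅
2: 922
3: ∅
4: ∅
5: ∅
6: ∅
7: 622
8: 263 -> 419
9: 86 -> 437 -> 814 -> 801
10: ∅
11: 772
12: 946 -> 907

5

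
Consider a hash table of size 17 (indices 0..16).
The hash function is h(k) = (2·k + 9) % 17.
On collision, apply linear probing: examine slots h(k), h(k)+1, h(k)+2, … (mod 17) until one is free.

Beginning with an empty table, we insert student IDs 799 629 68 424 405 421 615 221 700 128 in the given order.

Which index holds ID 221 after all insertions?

799 hashes to 9; slot 9 is free -> place at 9.
629 hashes to 9; 9 taken -> place at 10.
68 hashes to 9; 9,10 taken -> place at 11.
424 hashes to 7; slot 7 is free -> place at 7.
405 hashes to 3; slot 3 is free -> place at 3.
421 hashes to 1; slot 1 is free -> place at 1.
615 hashes to 15; slot 15 is free -> place at 15.
221 hashes to 9; 9,10,11 taken -> place at 12.
700 hashes to 15; 15 taken -> place at 16.
128 hashes to 10; 10,11,12 taken -> place at 13.
Table: [-, 421, -, 405, -, -, -, 424, -, 799, 629, 68, 221, 128, -, 615, 700]

12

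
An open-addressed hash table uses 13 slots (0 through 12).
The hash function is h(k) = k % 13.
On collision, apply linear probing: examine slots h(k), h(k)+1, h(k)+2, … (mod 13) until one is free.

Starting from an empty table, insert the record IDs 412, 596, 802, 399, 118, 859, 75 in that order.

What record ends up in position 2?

859

412: h=9 => slot 9
596: h=11 => slot 11
802: h=9, probe 9,10 => slot 10
399: h=9, probe 9,10,11,12 => slot 12
118: h=1 => slot 1
859: h=1, probe 1,2 => slot 2
75: h=10, probe 10,11,12,0 => slot 0
Table: [75, 118, 859, _, _, _, _, _, _, 412, 802, 596, 399]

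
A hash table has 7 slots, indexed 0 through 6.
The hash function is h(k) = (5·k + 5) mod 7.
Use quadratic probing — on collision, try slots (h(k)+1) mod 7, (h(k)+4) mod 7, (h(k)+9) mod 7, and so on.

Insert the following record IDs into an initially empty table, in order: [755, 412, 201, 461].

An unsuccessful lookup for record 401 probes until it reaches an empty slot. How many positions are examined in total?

755 hashes to 0; slot 0 is free => place at 0.
412 hashes to 0; 0 taken => place at 1.
201 hashes to 2; slot 2 is free => place at 2.
461 hashes to 0; 0,1 taken => place at 4.
Table: [755, 412, 201, -, 461, -, -]
Lookup 401: h=1, probe 1,2,5 → slot 5 empty, not found.

3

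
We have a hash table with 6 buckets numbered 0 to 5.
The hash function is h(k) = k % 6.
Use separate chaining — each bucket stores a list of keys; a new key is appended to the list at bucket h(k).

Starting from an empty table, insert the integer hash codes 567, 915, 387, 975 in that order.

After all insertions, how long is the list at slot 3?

567 -> bucket 3
915 -> bucket 3 (collision)
387 -> bucket 3 (collision)
975 -> bucket 3 (collision)
Final buckets:
0: -
1: -
2: -
3: 567 -> 915 -> 387 -> 975
4: -
5: -

4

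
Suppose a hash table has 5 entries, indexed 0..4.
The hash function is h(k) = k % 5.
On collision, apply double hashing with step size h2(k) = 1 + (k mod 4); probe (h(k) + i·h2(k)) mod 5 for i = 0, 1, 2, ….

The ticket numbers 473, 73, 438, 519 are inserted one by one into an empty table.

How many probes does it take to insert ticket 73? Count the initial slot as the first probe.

2

473: h=3 => slot 3
73: h=3, h2=2, probe 3,0 => slot 0
438: h=3, h2=3, probe 3,1 => slot 1
519: h=4 => slot 4
Table: [73, 438, _, 473, 519]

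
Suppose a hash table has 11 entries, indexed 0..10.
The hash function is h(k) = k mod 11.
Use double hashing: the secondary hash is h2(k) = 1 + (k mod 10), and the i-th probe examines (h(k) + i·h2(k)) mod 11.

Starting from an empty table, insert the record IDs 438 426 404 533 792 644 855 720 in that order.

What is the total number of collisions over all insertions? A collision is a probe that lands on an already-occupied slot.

4

438 hashes to 9; slot 9 is free => place at 9.
426 hashes to 8; slot 8 is free => place at 8.
404 hashes to 8, h2=5; 8 taken => place at 2.
533 hashes to 5; slot 5 is free => place at 5.
792 hashes to 0; slot 0 is free => place at 0.
644 hashes to 6; slot 6 is free => place at 6.
855 hashes to 8, h2=6; 8 taken => place at 3.
720 hashes to 5, h2=1; 5,6 taken => place at 7.
Table: [792, _, 404, 855, _, 533, 644, 720, 426, 438, _]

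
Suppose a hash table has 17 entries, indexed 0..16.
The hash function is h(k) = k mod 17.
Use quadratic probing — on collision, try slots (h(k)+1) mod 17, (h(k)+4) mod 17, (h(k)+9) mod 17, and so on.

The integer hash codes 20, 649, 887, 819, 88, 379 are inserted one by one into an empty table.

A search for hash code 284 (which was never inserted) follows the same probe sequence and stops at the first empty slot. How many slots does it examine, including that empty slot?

20 hashes to 3; slot 3 is free => place at 3.
649 hashes to 3; 3 taken => place at 4.
887 hashes to 3; 3,4 taken => place at 7.
819 hashes to 3; 3,4,7 taken => place at 12.
88 hashes to 3; 3,4,7,12 taken => place at 2.
379 hashes to 5; slot 5 is free => place at 5.
Table: [., ., 88, 20, 649, 379, ., 887, ., ., ., ., 819, ., ., ., .]
Lookup 284: h=12, probe 12,13 → slot 13 empty, not found.

2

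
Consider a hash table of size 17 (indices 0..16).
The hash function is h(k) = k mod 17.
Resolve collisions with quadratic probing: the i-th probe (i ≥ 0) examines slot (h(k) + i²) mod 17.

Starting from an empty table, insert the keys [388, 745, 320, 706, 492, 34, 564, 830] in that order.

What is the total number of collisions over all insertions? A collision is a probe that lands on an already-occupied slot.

388: h=14 -> slot 14
745: h=14, probe 14,15 -> slot 15
320: h=14, probe 14,15,1 -> slot 1
706: h=9 -> slot 9
492: h=16 -> slot 16
34: h=0 -> slot 0
564: h=3 -> slot 3
830: h=14, probe 14,15,1,6 -> slot 6
Table: [34, 320, ∅, 564, ∅, ∅, 830, ∅, ∅, 706, ∅, ∅, ∅, ∅, 388, 745, 492]

6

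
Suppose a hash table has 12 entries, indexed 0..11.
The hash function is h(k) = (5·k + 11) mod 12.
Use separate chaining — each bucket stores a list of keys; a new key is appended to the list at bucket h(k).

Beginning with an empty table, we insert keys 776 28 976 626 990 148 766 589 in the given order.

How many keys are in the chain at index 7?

3

Insert 776: h=3, bucket 3 empty -> new chain.
Insert 28: h=7, bucket 7 empty -> new chain.
Insert 976: h=7, bucket 7 nonempty -> append to chain.
Insert 626: h=9, bucket 9 empty -> new chain.
Insert 990: h=5, bucket 5 empty -> new chain.
Insert 148: h=7, bucket 7 nonempty -> append to chain.
Insert 766: h=1, bucket 1 empty -> new chain.
Insert 589: h=4, bucket 4 empty -> new chain.
Final buckets:
0: _
1: 766
2: _
3: 776
4: 589
5: 990
6: _
7: 28 -> 976 -> 148
8: _
9: 626
10: _
11: _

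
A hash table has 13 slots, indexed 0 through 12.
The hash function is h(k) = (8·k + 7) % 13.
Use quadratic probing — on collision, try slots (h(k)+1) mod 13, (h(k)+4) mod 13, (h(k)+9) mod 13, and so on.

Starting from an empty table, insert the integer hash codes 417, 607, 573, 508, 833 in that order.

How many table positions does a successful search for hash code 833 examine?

4

417 hashes to 2; slot 2 is free -> place at 2.
607 hashes to 1; slot 1 is free -> place at 1.
573 hashes to 2; 2 taken -> place at 3.
508 hashes to 2; 2,3 taken -> place at 6.
833 hashes to 2; 2,3,6 taken -> place at 11.
Table: [_, 607, 417, 573, _, _, 508, _, _, _, _, 833, _]
Lookup 833: h=2, probe 2,3,6,11 → found at 11.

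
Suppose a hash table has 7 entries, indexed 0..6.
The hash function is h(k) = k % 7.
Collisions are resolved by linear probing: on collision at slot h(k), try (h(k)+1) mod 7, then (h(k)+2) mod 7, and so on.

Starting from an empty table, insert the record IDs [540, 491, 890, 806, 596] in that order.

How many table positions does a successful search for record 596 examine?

5

Insert 540: h=1, slot 1 empty => index 1.
Insert 491: h=1, slot 1 occupied => index 2.
Insert 890: h=1, slots 1,2 occupied => index 3.
Insert 806: h=1, slots 1,2,3 occupied => index 4.
Insert 596: h=1, slots 1,2,3,4 occupied => index 5.
Table: [∅, 540, 491, 890, 806, 596, ∅]
Lookup 596: h=1, probe 1,2,3,4,5 → found at 5.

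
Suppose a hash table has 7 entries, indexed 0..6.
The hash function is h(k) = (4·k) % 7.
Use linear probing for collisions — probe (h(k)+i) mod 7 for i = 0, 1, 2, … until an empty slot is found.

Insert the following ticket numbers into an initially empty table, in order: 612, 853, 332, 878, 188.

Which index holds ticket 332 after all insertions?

612: h=5 -> slot 5
853: h=3 -> slot 3
332: h=5, probe 5,6 -> slot 6
878: h=5, probe 5,6,0 -> slot 0
188: h=3, probe 3,4 -> slot 4
Table: [878, ∅, ∅, 853, 188, 612, 332]

6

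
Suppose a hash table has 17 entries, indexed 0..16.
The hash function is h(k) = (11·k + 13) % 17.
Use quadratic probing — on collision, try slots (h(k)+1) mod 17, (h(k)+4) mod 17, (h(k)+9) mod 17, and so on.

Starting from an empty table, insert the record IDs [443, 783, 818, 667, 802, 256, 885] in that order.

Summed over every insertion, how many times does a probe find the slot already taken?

6

Insert 443: h=7, slot 7 empty → index 7.
Insert 783: h=7, slot 7 occupied → index 8.
Insert 818: h=1, slot 1 empty → index 1.
Insert 667: h=6, slot 6 empty → index 6.
Insert 802: h=12, slot 12 empty → index 12.
Insert 256: h=7, slots 7,8 occupied → index 11.
Insert 885: h=7, slots 7,8,11 occupied → index 16.
Table: [., 818, ., ., ., ., 667, 443, 783, ., ., 256, 802, ., ., ., 885]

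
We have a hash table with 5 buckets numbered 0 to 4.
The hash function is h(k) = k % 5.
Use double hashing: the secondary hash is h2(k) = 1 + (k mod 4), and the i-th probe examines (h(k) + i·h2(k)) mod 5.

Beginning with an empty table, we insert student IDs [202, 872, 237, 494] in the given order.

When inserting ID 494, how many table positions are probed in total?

3

202: h=2 -> slot 2
872: h=2, h2=1, probe 2,3 -> slot 3
237: h=2, h2=2, probe 2,4 -> slot 4
494: h=4, h2=3, probe 4,2,0 -> slot 0
Table: [494, _, 202, 872, 237]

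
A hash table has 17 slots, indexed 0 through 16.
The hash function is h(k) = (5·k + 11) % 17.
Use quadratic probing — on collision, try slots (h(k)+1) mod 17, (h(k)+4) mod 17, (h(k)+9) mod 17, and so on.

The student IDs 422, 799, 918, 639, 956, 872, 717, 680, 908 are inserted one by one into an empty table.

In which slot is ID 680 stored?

15

422 hashes to 13; slot 13 is free -> place at 13.
799 hashes to 11; slot 11 is free -> place at 11.
918 hashes to 11; 11 taken -> place at 12.
639 hashes to 10; slot 10 is free -> place at 10.
956 hashes to 14; slot 14 is free -> place at 14.
872 hashes to 2; slot 2 is free -> place at 2.
717 hashes to 9; slot 9 is free -> place at 9.
680 hashes to 11; 11,12 taken -> place at 15.
908 hashes to 12; 12,13 taken -> place at 16.
Table: [., ., 872, ., ., ., ., ., ., 717, 639, 799, 918, 422, 956, 680, 908]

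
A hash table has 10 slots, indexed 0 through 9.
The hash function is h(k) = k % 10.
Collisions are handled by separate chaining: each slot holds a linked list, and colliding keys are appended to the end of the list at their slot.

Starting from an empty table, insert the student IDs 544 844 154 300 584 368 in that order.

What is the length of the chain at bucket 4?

544 → bucket 4
844 → bucket 4 (collision)
154 → bucket 4 (collision)
300 → bucket 0
584 → bucket 4 (collision)
368 → bucket 8
Final buckets:
0: 300
1: .
2: .
3: .
4: 544 -> 844 -> 154 -> 584
5: .
6: .
7: .
8: 368
9: .

4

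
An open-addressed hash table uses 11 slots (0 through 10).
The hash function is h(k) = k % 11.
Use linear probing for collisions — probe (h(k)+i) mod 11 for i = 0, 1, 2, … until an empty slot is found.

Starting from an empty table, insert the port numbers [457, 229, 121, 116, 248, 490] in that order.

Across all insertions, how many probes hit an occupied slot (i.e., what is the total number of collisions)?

7

Insert 457: h=6, slot 6 empty -> index 6.
Insert 229: h=9, slot 9 empty -> index 9.
Insert 121: h=0, slot 0 empty -> index 0.
Insert 116: h=6, slot 6 occupied -> index 7.
Insert 248: h=6, slots 6,7 occupied -> index 8.
Insert 490: h=6, slots 6,7,8,9 occupied -> index 10.
Table: [121, —, —, —, —, —, 457, 116, 248, 229, 490]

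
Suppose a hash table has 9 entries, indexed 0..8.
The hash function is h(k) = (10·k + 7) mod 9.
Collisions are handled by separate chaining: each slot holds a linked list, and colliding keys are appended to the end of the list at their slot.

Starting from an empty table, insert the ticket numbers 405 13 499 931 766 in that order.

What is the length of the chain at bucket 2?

3

Insert 405: h=7, bucket 7 empty → new chain.
Insert 13: h=2, bucket 2 empty → new chain.
Insert 499: h=2, bucket 2 nonempty → append to chain.
Insert 931: h=2, bucket 2 nonempty → append to chain.
Insert 766: h=8, bucket 8 empty → new chain.
Final buckets:
0: -
1: -
2: 13 -> 499 -> 931
3: -
4: -
5: -
6: -
7: 405
8: 766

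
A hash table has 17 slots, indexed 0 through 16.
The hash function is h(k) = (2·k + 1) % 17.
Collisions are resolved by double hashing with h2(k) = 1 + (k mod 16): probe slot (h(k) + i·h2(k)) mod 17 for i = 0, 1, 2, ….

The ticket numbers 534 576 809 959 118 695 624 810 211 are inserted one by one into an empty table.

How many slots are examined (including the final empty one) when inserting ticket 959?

3

Insert 534: h=15, slot 15 empty -> index 15.
Insert 576: h=14, slot 14 empty -> index 14.
Insert 809: h=4, slot 4 empty -> index 4.
Insert 959: h=15, h2=16, slots 15,14 occupied -> index 13.
Insert 118: h=16, slot 16 empty -> index 16.
Insert 695: h=14, h2=8, slot 14 occupied -> index 5.
Insert 624: h=8, slot 8 empty -> index 8.
Insert 810: h=6, slot 6 empty -> index 6.
Insert 211: h=15, h2=4, slot 15 occupied -> index 2.
Table: [., ., 211, ., 809, 695, 810, ., 624, ., ., ., ., 959, 576, 534, 118]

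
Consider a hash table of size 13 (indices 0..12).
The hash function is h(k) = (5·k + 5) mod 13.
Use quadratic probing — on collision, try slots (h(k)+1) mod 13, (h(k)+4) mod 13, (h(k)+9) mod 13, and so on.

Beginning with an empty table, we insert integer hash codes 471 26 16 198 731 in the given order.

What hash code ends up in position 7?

471

471 hashes to 7; slot 7 is free -> place at 7.
26 hashes to 5; slot 5 is free -> place at 5.
16 hashes to 7; 7 taken -> place at 8.
198 hashes to 7; 7,8 taken -> place at 11.
731 hashes to 7; 7,8,11 taken -> place at 3.
Table: [_, _, _, 731, _, 26, _, 471, 16, _, _, 198, _]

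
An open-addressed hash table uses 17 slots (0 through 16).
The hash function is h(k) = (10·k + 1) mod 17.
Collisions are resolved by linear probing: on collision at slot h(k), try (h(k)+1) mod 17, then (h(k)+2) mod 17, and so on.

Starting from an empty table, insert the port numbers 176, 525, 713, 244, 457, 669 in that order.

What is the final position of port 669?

Insert 176: h=10, slot 10 empty → index 10.
Insert 525: h=15, slot 15 empty → index 15.
Insert 713: h=8, slot 8 empty → index 8.
Insert 244: h=10, slot 10 occupied → index 11.
Insert 457: h=15, slot 15 occupied → index 16.
Insert 669: h=10, slots 10,11 occupied → index 12.
Table: [—, —, —, —, —, —, —, —, 713, —, 176, 244, 669, —, —, 525, 457]

12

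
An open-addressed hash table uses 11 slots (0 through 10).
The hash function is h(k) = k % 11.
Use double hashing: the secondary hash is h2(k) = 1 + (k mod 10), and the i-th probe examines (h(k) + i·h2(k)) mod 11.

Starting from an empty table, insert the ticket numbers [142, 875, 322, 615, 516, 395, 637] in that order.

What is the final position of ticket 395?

142: h=10 => slot 10
875: h=6 => slot 6
322: h=3 => slot 3
615: h=10, h2=6, probe 10,5 => slot 5
516: h=10, h2=7, probe 10,6,2 => slot 2
395: h=10, h2=6, probe 10,5,0 => slot 0
637: h=10, h2=8, probe 10,7 => slot 7
Table: [395, —, 516, 322, —, 615, 875, 637, —, —, 142]

0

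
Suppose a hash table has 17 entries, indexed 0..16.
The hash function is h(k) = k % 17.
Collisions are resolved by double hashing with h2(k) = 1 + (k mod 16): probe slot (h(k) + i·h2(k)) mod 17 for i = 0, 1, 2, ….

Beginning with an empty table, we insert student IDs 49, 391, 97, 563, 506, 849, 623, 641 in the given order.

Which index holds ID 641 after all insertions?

49: h=15 => slot 15
391: h=0 => slot 0
97: h=12 => slot 12
563: h=2 => slot 2
506: h=13 => slot 13
849: h=16 => slot 16
623: h=11 => slot 11
641: h=12, h2=2, probe 12,14 => slot 14
Table: [391, ∅, 563, ∅, ∅, ∅, ∅, ∅, ∅, ∅, ∅, 623, 97, 506, 641, 49, 849]

14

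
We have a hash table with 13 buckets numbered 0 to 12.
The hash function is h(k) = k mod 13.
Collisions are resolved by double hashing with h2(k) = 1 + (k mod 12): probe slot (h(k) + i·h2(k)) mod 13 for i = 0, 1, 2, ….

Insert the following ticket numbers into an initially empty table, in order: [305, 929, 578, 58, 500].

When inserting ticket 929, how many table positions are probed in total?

2

305: h=6 → slot 6
929: h=6, h2=6, probe 6,12 → slot 12
578: h=6, h2=3, probe 6,9 → slot 9
58: h=6, h2=11, probe 6,4 → slot 4
500: h=6, h2=9, probe 6,2 → slot 2
Table: [., ., 500, ., 58, ., 305, ., ., 578, ., ., 929]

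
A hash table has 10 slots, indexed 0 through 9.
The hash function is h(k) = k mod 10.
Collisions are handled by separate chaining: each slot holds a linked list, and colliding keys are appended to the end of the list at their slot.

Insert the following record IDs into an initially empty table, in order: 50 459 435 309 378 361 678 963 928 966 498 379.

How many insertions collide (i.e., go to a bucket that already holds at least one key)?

Insert 50: h=0, bucket 0 empty -> new chain.
Insert 459: h=9, bucket 9 empty -> new chain.
Insert 435: h=5, bucket 5 empty -> new chain.
Insert 309: h=9, bucket 9 nonempty -> append to chain.
Insert 378: h=8, bucket 8 empty -> new chain.
Insert 361: h=1, bucket 1 empty -> new chain.
Insert 678: h=8, bucket 8 nonempty -> append to chain.
Insert 963: h=3, bucket 3 empty -> new chain.
Insert 928: h=8, bucket 8 nonempty -> append to chain.
Insert 966: h=6, bucket 6 empty -> new chain.
Insert 498: h=8, bucket 8 nonempty -> append to chain.
Insert 379: h=9, bucket 9 nonempty -> append to chain.
Final buckets:
0: 50
1: 361
2: —
3: 963
4: —
5: 435
6: 966
7: —
8: 378 -> 678 -> 928 -> 498
9: 459 -> 309 -> 379

5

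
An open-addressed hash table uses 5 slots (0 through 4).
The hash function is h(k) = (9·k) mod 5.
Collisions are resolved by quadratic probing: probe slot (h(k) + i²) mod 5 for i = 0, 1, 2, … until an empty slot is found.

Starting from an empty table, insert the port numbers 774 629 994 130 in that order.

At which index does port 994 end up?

0

774 hashes to 1; slot 1 is free -> place at 1.
629 hashes to 1; 1 taken -> place at 2.
994 hashes to 1; 1,2 taken -> place at 0.
130 hashes to 0; 0,1 taken -> place at 4.
Table: [994, 774, 629, -, 130]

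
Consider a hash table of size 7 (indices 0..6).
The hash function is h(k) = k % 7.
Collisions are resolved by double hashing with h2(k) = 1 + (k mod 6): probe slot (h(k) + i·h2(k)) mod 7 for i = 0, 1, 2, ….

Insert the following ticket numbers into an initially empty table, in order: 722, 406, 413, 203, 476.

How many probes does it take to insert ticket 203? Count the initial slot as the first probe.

722 hashes to 1; slot 1 is free => place at 1.
406 hashes to 0; slot 0 is free => place at 0.
413 hashes to 0, h2=6; 0 taken => place at 6.
203 hashes to 0, h2=6; 0,6 taken => place at 5.
476 hashes to 0, h2=3; 0 taken => place at 3.
Table: [406, 722, ∅, 476, ∅, 203, 413]

3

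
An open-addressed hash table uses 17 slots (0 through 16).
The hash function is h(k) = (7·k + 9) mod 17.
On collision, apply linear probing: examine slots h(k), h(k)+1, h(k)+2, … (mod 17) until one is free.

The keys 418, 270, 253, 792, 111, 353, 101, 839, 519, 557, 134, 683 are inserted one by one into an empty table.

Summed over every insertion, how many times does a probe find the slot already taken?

418 hashes to 11; slot 11 is free -> place at 11.
270 hashes to 12; slot 12 is free -> place at 12.
253 hashes to 12; 12 taken -> place at 13.
792 hashes to 11; 11,12,13 taken -> place at 14.
111 hashes to 4; slot 4 is free -> place at 4.
353 hashes to 15; slot 15 is free -> place at 15.
101 hashes to 2; slot 2 is free -> place at 2.
839 hashes to 0; slot 0 is free -> place at 0.
519 hashes to 4; 4 taken -> place at 5.
557 hashes to 15; 15 taken -> place at 16.
134 hashes to 12; 12,13,14,15,16,0 taken -> place at 1.
683 hashes to 13; 13,14,15,16,0,1,2 taken -> place at 3.
Table: [839, 134, 101, 683, 111, 519, ., ., ., ., ., 418, 270, 253, 792, 353, 557]

19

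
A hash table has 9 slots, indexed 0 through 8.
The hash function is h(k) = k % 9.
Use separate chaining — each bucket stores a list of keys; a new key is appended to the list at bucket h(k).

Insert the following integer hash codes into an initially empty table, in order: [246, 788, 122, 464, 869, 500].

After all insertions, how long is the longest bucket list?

5

246 -> bucket 3
788 -> bucket 5
122 -> bucket 5 (collision)
464 -> bucket 5 (collision)
869 -> bucket 5 (collision)
500 -> bucket 5 (collision)
Final buckets:
0: —
1: —
2: —
3: 246
4: —
5: 788 -> 122 -> 464 -> 869 -> 500
6: —
7: —
8: —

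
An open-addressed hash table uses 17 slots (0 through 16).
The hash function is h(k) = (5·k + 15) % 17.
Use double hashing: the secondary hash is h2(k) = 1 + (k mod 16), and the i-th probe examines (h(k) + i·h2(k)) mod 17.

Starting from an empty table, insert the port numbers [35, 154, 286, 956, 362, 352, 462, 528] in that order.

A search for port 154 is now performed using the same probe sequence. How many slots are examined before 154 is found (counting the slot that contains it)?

35 hashes to 3; slot 3 is free => place at 3.
154 hashes to 3, h2=11; 3 taken => place at 14.
286 hashes to 0; slot 0 is free => place at 0.
956 hashes to 1; slot 1 is free => place at 1.
362 hashes to 6; slot 6 is free => place at 6.
352 hashes to 7; slot 7 is free => place at 7.
462 hashes to 13; slot 13 is free => place at 13.
528 hashes to 3, h2=1; 3 taken => place at 4.
Table: [286, 956, ∅, 35, 528, ∅, 362, 352, ∅, ∅, ∅, ∅, ∅, 462, 154, ∅, ∅]
Lookup 154: h=3, h2=11, probe 3,14 → found at 14.

2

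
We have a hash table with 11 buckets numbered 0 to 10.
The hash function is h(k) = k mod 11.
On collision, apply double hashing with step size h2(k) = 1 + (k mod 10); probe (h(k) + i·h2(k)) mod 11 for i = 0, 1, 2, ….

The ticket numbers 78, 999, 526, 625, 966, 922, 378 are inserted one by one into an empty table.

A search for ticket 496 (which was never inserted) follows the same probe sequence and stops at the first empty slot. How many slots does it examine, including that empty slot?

4

78: h=1 -> slot 1
999: h=9 -> slot 9
526: h=9, h2=7, probe 9,5 -> slot 5
625: h=9, h2=6, probe 9,4 -> slot 4
966: h=9, h2=7, probe 9,5,1,8 -> slot 8
922: h=9, h2=3, probe 9,1,4,7 -> slot 7
378: h=4, h2=9, probe 4,2 -> slot 2
Table: [-, 78, 378, -, 625, 526, -, 922, 966, 999, -]
Lookup 496: h=1, h2=7, probe 1,8,4,0 → slot 0 empty, not found.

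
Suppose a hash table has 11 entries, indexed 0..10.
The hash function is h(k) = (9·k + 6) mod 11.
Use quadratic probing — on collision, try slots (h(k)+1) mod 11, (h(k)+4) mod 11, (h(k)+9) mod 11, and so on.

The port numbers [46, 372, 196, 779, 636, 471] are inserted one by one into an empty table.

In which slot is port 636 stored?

8

46 hashes to 2; slot 2 is free → place at 2.
372 hashes to 10; slot 10 is free → place at 10.
196 hashes to 10; 10 taken → place at 0.
779 hashes to 10; 10,0 taken → place at 3.
636 hashes to 10; 10,0,3 taken → place at 8.
471 hashes to 10; 10,0,3,8 taken → place at 4.
Table: [196, -, 46, 779, 471, -, -, -, 636, -, 372]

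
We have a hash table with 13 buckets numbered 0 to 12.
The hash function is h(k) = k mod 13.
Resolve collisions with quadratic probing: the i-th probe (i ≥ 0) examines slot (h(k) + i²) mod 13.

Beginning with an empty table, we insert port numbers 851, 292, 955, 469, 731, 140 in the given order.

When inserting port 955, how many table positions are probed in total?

3

851: h=6 -> slot 6
292: h=6, probe 6,7 -> slot 7
955: h=6, probe 6,7,10 -> slot 10
469: h=1 -> slot 1
731: h=3 -> slot 3
140: h=10, probe 10,11 -> slot 11
Table: [—, 469, —, 731, —, —, 851, 292, —, —, 955, 140, —]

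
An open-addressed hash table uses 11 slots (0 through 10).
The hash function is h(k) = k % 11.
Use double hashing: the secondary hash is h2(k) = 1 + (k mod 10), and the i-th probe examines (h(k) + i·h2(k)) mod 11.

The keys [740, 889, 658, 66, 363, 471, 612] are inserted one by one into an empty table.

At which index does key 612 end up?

740: h=3 => slot 3
889: h=9 => slot 9
658: h=9, h2=9, probe 9,7 => slot 7
66: h=0 => slot 0
363: h=0, h2=4, probe 0,4 => slot 4
471: h=9, h2=2, probe 9,0,2 => slot 2
612: h=7, h2=3, probe 7,10 => slot 10
Table: [66, —, 471, 740, 363, —, —, 658, —, 889, 612]

10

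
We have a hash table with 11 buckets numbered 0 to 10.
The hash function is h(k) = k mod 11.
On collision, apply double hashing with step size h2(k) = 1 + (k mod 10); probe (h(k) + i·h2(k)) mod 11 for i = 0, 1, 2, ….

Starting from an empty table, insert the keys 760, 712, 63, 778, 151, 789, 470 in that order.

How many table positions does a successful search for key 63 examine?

3

Insert 760: h=1, slot 1 empty -> index 1.
Insert 712: h=8, slot 8 empty -> index 8.
Insert 63: h=8, h2=4, slots 8,1 occupied -> index 5.
Insert 778: h=8, h2=9, slot 8 occupied -> index 6.
Insert 151: h=8, h2=2, slot 8 occupied -> index 10.
Insert 789: h=8, h2=10, slot 8 occupied -> index 7.
Insert 470: h=8, h2=1, slot 8 occupied -> index 9.
Table: [∅, 760, ∅, ∅, ∅, 63, 778, 789, 712, 470, 151]
Lookup 63: h=8, h2=4, probe 8,1,5 → found at 5.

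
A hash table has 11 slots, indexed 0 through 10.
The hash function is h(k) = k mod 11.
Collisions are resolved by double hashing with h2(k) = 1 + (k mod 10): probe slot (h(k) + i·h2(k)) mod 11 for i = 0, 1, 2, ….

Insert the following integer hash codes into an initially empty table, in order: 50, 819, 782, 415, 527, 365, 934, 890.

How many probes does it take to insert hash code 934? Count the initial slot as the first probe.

2

50 hashes to 6; slot 6 is free => place at 6.
819 hashes to 5; slot 5 is free => place at 5.
782 hashes to 1; slot 1 is free => place at 1.
415 hashes to 8; slot 8 is free => place at 8.
527 hashes to 10; slot 10 is free => place at 10.
365 hashes to 2; slot 2 is free => place at 2.
934 hashes to 10, h2=5; 10 taken => place at 4.
890 hashes to 10, h2=1; 10 taken => place at 0.
Table: [890, 782, 365, _, 934, 819, 50, _, 415, _, 527]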